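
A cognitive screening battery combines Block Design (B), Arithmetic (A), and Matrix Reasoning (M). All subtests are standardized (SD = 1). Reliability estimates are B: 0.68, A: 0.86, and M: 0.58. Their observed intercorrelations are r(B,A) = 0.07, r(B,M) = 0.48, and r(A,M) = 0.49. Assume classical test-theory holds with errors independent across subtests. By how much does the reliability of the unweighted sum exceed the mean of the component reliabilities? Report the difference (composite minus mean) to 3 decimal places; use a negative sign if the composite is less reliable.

Var(sum) = 3 + 2.08 = 5.08; true-score variance = 2.12 + 2.08 = 4.2; composite reliability = 0.8268.
Mean component reliability = 0.7067.
Difference = 0.8268 − 0.7067 = 0.120.

0.120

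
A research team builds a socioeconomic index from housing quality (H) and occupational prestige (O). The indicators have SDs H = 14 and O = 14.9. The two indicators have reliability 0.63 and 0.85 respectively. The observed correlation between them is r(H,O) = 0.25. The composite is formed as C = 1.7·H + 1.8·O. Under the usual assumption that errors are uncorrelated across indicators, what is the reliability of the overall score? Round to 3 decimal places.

0.802

Var(C) = 1.7²·14² + 1.8²·14.9² + 2·[3.06·14·14.9·0.25] = 1285.75 + 319.158 = 1604.91.
Under uncorrelated errors the observed covariances equal the true-score covariances, so only the own-variance terms attenuate.
True-score variance = [1.7²·14²·0.63 + 1.8²·14.9²·0.85] + 319.158 = 968.273 + 319.158 = 1287.43.
Reliability = 1287.43 / 1604.91 = 0.802.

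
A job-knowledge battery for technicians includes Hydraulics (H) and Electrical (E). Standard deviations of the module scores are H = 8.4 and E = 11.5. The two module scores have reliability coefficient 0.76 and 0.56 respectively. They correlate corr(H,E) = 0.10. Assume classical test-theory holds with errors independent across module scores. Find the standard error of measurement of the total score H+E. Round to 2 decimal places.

Var(total) = 202.81 + 19.32 = 222.13.
True-score variance = 127.686 + 19.32 = 147.006, so reliability = 0.6618.
Error variance = 222.13 − 147.006 = 75.1244; SEM = √75.1244 = 8.67.

8.67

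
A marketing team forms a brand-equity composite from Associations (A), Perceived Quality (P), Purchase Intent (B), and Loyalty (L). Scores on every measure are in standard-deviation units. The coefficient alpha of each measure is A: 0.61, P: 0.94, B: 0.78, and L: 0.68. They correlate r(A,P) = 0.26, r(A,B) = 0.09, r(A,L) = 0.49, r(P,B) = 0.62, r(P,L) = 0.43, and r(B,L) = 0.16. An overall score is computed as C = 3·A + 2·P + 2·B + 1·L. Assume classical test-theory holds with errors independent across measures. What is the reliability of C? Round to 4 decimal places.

Var(C) = 3² + 2² + 2² + 1 + 2·[6·0.26 + 6·0.09 + 3·0.49 + 4·0.62 + 2·0.43 + 2·0.16] = 18 + 14.46 = 32.46.
Because errors are independent across components, Cov(Tᵢ,Tⱼ) = Cov(Xᵢ,Xⱼ); the off-diagonal part of the true-score variance is the same as above.
True-score variance = [3²·0.61 + 2²·0.94 + 2²·0.78 + 0.68] + 14.46 = 13.05 + 14.46 = 27.51.
Reliability = 27.51 / 32.46 = 0.8475.

0.8475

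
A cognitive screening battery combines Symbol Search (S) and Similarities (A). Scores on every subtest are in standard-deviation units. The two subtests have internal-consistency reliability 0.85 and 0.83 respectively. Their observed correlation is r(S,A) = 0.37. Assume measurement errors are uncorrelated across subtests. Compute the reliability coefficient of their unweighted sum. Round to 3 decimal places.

0.883

Var(S+A) = 2 + 2·[0.37] = 2 + 0.74 = 2.74.
With uncorrelated errors the cross-covariances are all true-score covariance, so they carry over unchanged; only the diagonal terms shrink to ρᵢσᵢ².
True-score variance = [0.85 + 0.83] + 0.74 = 1.68 + 0.74 = 2.42.
Reliability = 2.42 / 2.74 = 0.883.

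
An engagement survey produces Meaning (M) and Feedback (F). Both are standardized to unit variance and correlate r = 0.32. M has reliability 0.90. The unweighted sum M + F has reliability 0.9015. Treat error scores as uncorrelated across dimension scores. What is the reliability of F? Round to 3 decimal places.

0.840

Var(M+F) = 2 + 2·0.32 = 2.640.
True-score variance = ρ_M + ρ_F + 2·0.32, so 0.9015 = (0.90 + ρ_F + 0.64) / 2.640.
ρ_F = 0.9015·2.640 − 0.90 − 0.64 = 0.840.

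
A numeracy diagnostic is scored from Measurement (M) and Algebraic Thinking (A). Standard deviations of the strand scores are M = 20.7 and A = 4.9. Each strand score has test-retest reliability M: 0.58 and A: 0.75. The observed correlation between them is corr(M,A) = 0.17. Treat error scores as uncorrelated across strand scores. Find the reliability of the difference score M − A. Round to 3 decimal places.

0.555

Var(M−A) = 20.7² + 4.9² − 2·20.7·4.9·0.17 = 452.5 − 34.4862 = 418.014.
With uncorrelated errors the cross-covariances are all true-score covariance, so they carry over unchanged; only the diagonal terms shrink to ρᵢσᵢ².
True-score variance = [20.7²·0.58 + 4.9²·0.75] − 34.4862 = 266.532 − 34.4862 = 232.045.
Reliability = 232.045 / 418.014 = 0.555.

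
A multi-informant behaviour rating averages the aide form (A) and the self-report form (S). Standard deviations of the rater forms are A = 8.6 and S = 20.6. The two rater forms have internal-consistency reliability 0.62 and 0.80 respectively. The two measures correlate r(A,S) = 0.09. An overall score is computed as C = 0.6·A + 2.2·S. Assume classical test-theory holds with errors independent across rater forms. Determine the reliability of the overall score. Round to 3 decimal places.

Var(C) = 0.6²·8.6² + 2.2²·20.6² + 2·[1.32·8.6·20.6·0.09] = 2080.53 + 42.0932 = 2122.62.
With uncorrelated errors the cross-covariances are all true-score covariance, so they carry over unchanged; only the diagonal terms shrink to ρᵢσᵢ².
True-score variance = [0.6²·8.6²·0.62 + 2.2²·20.6²·0.80] + 42.0932 = 1659.63 + 42.0932 = 1701.72.
Reliability = 1701.72 / 2122.62 = 0.802.

0.802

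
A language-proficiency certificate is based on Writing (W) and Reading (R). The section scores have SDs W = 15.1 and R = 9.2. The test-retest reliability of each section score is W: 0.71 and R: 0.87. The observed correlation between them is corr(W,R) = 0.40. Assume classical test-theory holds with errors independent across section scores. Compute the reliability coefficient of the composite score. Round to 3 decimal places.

Var(W+R) = 15.1² + 9.2² + 2·[15.1·9.2·0.40] = 312.65 + 111.136 = 423.786.
Under uncorrelated errors the observed covariances equal the true-score covariances, so only the own-variance terms attenuate.
True-score variance = [15.1²·0.71 + 9.2²·0.87] + 111.136 = 235.524 + 111.136 = 346.66.
Reliability = 346.66 / 423.786 = 0.818.

0.818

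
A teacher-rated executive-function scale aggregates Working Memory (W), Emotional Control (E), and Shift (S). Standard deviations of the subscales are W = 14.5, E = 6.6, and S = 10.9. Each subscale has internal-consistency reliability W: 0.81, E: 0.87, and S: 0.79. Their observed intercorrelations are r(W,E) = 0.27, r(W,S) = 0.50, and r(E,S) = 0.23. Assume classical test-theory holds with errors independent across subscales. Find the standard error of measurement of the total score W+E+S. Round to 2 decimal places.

Var(total) = 372.62 + 242.82 = 615.44.
True-score variance = 302.06 + 242.82 = 544.88, so reliability = 0.8853.
Error variance = 615.44 − 544.88 = 70.5604; SEM = √70.5604 = 8.40.

8.40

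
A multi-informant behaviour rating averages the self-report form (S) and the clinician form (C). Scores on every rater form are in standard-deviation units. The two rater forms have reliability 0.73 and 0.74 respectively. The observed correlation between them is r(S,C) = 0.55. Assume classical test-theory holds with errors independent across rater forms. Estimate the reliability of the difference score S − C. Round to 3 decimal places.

0.411

Var(S−C) = 1 + 1 − 2·0.55 = 2 − 1.1 = 0.9.
Under uncorrelated errors the observed covariances equal the true-score covariances, so only the own-variance terms attenuate.
True-score variance = [0.73 + 0.74] − 1.1 = 1.47 − 1.1 = 0.37.
Reliability = 0.37 / 0.9 = 0.411.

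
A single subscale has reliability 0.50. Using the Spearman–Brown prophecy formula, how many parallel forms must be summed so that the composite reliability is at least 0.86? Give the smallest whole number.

k ≥ ρ*(1−ρ₁)/(ρ₁(1−ρ*)) = 0.86·0.50 / (0.50·0.14) = 6.143.
Smallest integer k = 7.

7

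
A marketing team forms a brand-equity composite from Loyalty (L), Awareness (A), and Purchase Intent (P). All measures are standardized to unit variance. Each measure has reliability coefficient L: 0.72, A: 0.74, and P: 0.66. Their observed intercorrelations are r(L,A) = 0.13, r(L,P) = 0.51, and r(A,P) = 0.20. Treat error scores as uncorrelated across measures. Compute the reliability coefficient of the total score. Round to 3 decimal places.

Var(L+A+P) = 3 + 2·[0.13 + 0.51 + 0.20] = 3 + 1.68 = 4.68.
With uncorrelated errors the cross-covariances are all true-score covariance, so they carry over unchanged; only the diagonal terms shrink to ρᵢσᵢ².
True-score variance = [0.72 + 0.74 + 0.66] + 1.68 = 2.12 + 1.68 = 3.8.
Reliability = 3.8 / 4.68 = 0.812.

0.812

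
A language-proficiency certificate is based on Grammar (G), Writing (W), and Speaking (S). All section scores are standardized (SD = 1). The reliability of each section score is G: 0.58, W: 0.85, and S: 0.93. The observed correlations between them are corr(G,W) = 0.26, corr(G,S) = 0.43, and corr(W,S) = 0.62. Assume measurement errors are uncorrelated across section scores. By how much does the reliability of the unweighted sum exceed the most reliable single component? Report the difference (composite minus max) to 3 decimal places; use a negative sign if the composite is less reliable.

-0.044

Var(sum) = 3 + 2.62 = 5.62; true-score variance = 2.36 + 2.62 = 4.98; composite reliability = 0.8861.
Max component reliability = 0.9300.
Difference = 0.8861 − 0.9300 = -0.044.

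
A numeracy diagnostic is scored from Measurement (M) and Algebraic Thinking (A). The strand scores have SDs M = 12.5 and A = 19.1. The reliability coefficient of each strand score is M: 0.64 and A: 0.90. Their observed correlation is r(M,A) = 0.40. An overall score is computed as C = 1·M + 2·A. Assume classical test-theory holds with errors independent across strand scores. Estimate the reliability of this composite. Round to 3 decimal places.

0.899

Var(C) = 12.5² + 2²·19.1² + 2·[2·12.5·19.1·0.40] = 1615.49 + 382 = 1997.49.
Because errors are independent across components, Cov(Tᵢ,Tⱼ) = Cov(Xᵢ,Xⱼ); the off-diagonal part of the true-score variance is the same as above.
True-score variance = [12.5²·0.64 + 2²·19.1²·0.90] + 382 = 1413.32 + 382 = 1795.32.
Reliability = 1795.32 / 1997.49 = 0.899.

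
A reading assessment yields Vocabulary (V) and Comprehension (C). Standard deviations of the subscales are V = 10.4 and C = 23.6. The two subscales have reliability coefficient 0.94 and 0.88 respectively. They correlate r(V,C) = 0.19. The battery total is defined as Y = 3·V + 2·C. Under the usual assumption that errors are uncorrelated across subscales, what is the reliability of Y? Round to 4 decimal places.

0.9134

Var(Y) = 3²·10.4² + 2²·23.6² + 2·[6·10.4·23.6·0.19] = 3201.28 + 559.603 = 3760.88.
Under uncorrelated errors the observed covariances equal the true-score covariances, so only the own-variance terms attenuate.
True-score variance = [3²·10.4²·0.94 + 2²·23.6²·0.88] + 559.603 = 2875.53 + 559.603 = 3435.14.
Reliability = 3435.14 / 3760.88 = 0.9134.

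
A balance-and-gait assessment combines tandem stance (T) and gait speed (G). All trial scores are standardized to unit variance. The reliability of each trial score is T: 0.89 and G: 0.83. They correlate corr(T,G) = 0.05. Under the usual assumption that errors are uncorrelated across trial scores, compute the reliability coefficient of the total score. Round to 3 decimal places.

Var(T+G) = 2 + 2·[0.05] = 2 + 0.1 = 2.1.
With uncorrelated errors the cross-covariances are all true-score covariance, so they carry over unchanged; only the diagonal terms shrink to ρᵢσᵢ².
True-score variance = [0.89 + 0.83] + 0.1 = 1.72 + 0.1 = 1.82.
Reliability = 1.82 / 2.1 = 0.867.

0.867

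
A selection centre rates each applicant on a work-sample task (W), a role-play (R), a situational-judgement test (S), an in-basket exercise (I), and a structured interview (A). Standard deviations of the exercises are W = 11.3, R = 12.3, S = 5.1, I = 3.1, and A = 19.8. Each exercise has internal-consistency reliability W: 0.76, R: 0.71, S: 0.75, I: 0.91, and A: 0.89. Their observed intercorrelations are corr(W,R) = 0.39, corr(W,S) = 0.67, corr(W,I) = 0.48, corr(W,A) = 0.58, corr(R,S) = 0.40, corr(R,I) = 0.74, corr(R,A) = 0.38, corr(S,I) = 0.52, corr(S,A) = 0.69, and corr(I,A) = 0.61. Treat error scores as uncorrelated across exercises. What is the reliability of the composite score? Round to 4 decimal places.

0.9268

Var(W+R+S+I+A) = 11.3² + 12.3² + 5.1² + 3.1² + 19.8² + 2·[11.3·12.3·0.39 + 11.3·5.1·0.67 + 11.3·3.1·0.48 + 11.3·19.8·0.58 + 12.3·5.1·0.40 + 12.3·3.1·0.74 + 12.3·19.8·0.38 + 5.1·3.1·0.52 + 5.1·19.8·0.69 + 3.1·19.8·0.61] = 706.64 + 1001.19 = 1707.83.
Under uncorrelated errors the observed covariances equal the true-score covariances, so only the own-variance terms attenuate.
True-score variance = [11.3²·0.76 + 12.3²·0.71 + 5.1²·0.75 + 3.1²·0.91 + 19.8²·0.89] + 1001.19 = 581.629 + 1001.19 = 1582.82.
Reliability = 1582.82 / 1707.83 = 0.9268.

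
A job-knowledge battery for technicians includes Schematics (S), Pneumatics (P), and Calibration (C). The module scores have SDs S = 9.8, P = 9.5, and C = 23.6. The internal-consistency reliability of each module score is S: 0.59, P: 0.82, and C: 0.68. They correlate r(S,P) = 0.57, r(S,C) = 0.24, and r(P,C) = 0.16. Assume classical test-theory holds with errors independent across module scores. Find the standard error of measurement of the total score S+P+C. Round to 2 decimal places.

15.29

Var(total) = 743.25 + 288.892 = 1032.14.
True-score variance = 509.401 + 288.892 = 798.294, so reliability = 0.7734.
Error variance = 1032.14 − 798.294 = 233.849; SEM = √233.849 = 15.29.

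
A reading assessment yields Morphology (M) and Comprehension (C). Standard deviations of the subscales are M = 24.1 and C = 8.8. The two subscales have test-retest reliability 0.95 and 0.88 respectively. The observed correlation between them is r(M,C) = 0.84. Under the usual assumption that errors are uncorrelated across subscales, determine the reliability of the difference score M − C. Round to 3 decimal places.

Var(M−C) = 24.1² + 8.8² − 2·24.1·8.8·0.84 = 658.25 − 356.294 = 301.956.
Under uncorrelated errors the observed covariances equal the true-score covariances, so only the own-variance terms attenuate.
True-score variance = [24.1²·0.95 + 8.8²·0.88] − 356.294 = 619.917 − 356.294 = 263.622.
Reliability = 263.622 / 301.956 = 0.873.

0.873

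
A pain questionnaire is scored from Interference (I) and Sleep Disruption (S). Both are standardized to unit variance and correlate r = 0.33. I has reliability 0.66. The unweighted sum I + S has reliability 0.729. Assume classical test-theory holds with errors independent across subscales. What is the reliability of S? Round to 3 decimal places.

Var(I+S) = 2 + 2·0.33 = 2.660.
True-score variance = ρ_I + ρ_S + 2·0.33, so 0.729 = (0.66 + ρ_S + 0.66) / 2.660.
ρ_S = 0.729·2.660 − 0.66 − 0.66 = 0.619.

0.619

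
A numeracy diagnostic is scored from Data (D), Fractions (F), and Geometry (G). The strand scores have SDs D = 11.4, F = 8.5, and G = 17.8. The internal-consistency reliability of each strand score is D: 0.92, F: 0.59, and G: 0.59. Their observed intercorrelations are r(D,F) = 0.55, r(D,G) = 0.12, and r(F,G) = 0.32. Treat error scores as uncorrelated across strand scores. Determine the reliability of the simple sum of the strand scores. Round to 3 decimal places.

0.780

Var(D+F+G) = 11.4² + 8.5² + 17.8² + 2·[11.4·8.5·0.55 + 11.4·17.8·0.12 + 8.5·17.8·0.32] = 519.05 + 252.123 = 771.173.
With uncorrelated errors the cross-covariances are all true-score covariance, so they carry over unchanged; only the diagonal terms shrink to ρᵢσᵢ².
True-score variance = [11.4²·0.92 + 8.5²·0.59 + 17.8²·0.59] + 252.123 = 349.126 + 252.123 = 601.249.
Reliability = 601.249 / 771.173 = 0.780.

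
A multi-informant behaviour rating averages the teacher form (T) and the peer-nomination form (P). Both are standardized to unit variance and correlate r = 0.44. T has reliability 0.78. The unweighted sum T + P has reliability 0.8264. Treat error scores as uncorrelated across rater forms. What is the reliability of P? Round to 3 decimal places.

Var(T+P) = 2 + 2·0.44 = 2.880.
True-score variance = ρ_T + ρ_P + 2·0.44, so 0.8264 = (0.78 + ρ_P + 0.88) / 2.880.
ρ_P = 0.8264·2.880 − 0.78 − 0.88 = 0.720.

0.720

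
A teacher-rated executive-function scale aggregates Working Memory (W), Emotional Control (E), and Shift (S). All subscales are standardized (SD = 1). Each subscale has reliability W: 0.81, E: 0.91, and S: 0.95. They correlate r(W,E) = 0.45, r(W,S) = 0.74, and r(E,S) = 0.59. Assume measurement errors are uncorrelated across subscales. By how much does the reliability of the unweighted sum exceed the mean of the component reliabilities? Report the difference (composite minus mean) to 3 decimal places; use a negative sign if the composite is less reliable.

Var(sum) = 3 + 3.56 = 6.56; true-score variance = 2.67 + 3.56 = 6.23; composite reliability = 0.9497.
Mean component reliability = 0.8900.
Difference = 0.9497 − 0.8900 = 0.060.

0.060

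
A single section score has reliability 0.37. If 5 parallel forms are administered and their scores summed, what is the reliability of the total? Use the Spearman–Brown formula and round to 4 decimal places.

ρ_k = kρ / (1 + (k−1)ρ) = 5·0.37 / (1 + 4·0.37) = 1.850 / 2.480 = 0.7460.

0.7460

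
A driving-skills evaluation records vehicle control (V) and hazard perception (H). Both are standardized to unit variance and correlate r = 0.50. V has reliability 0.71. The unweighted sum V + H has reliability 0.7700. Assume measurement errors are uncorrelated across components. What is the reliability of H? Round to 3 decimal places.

0.600

Var(V+H) = 2 + 2·0.50 = 3.000.
True-score variance = ρ_V + ρ_H + 2·0.50, so 0.7700 = (0.71 + ρ_H + 1.00) / 3.000.
ρ_H = 0.7700·3.000 − 0.71 − 1.00 = 0.600.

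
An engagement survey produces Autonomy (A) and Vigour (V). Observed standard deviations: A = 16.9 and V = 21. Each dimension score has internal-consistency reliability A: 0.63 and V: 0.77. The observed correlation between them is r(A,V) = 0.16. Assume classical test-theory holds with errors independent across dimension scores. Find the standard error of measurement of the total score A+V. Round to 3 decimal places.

Var(total) = 726.61 + 113.568 = 840.178.
True-score variance = 519.504 + 113.568 = 633.072, so reliability = 0.7535.
Error variance = 840.178 − 633.072 = 207.106; SEM = √207.106 = 14.391.

14.391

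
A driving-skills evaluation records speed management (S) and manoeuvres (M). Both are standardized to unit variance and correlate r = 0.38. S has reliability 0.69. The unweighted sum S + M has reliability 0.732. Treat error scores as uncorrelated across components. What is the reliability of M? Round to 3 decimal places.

Var(S+M) = 2 + 2·0.38 = 2.760.
True-score variance = ρ_S + ρ_M + 2·0.38, so 0.732 = (0.69 + ρ_M + 0.76) / 2.760.
ρ_M = 0.732·2.760 − 0.69 − 0.76 = 0.570.

0.570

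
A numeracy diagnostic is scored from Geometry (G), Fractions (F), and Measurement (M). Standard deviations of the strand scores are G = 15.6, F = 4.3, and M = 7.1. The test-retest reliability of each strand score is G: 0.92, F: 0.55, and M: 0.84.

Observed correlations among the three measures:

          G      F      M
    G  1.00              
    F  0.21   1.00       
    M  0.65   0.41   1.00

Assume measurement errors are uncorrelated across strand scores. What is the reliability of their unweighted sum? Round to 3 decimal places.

0.930

Var(G+F+M) = 15.6² + 4.3² + 7.1² + 2·[15.6·4.3·0.21 + 15.6·7.1·0.65 + 4.3·7.1·0.41] = 312.26 + 197.196 = 509.456.
With uncorrelated errors the cross-covariances are all true-score covariance, so they carry over unchanged; only the diagonal terms shrink to ρᵢσᵢ².
True-score variance = [15.6²·0.92 + 4.3²·0.55 + 7.1²·0.84] + 197.196 = 276.405 + 197.196 = 473.601.
Reliability = 473.601 / 509.456 = 0.930.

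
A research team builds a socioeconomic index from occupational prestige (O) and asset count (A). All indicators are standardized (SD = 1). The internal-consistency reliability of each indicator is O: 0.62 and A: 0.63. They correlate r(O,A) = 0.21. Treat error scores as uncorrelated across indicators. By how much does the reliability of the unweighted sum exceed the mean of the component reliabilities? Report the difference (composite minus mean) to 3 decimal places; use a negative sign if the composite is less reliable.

Var(sum) = 2 + 0.42 = 2.42; true-score variance = 1.25 + 0.42 = 1.67; composite reliability = 0.6901.
Mean component reliability = 0.6250.
Difference = 0.6901 − 0.6250 = 0.065.

0.065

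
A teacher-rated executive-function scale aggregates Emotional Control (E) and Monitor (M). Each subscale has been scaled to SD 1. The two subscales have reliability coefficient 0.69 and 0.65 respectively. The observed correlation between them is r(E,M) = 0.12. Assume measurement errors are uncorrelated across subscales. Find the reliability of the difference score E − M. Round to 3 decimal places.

0.625

Var(E−M) = 1 + 1 − 2·0.12 = 2 − 0.24 = 1.76.
Because errors are independent across components, Cov(Tᵢ,Tⱼ) = Cov(Xᵢ,Xⱼ); the off-diagonal part of the true-score variance is the same as above.
True-score variance = [0.69 + 0.65] − 0.24 = 1.34 − 0.24 = 1.1.
Reliability = 1.1 / 1.76 = 0.625.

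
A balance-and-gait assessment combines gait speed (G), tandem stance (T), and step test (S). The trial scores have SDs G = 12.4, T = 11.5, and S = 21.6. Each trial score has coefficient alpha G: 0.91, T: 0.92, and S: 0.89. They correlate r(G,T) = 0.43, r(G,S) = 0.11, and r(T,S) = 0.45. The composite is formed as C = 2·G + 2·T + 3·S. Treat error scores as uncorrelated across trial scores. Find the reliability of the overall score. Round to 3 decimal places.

0.926

Var(C) = 2²·12.4² + 2²·11.5² + 3²·21.6² + 2·[4·12.4·11.5·0.43 + 6·12.4·21.6·0.11 + 6·11.5·21.6·0.45] = 5343.08 + 2185.45 = 7528.53.
Because errors are independent across components, Cov(Tᵢ,Tⱼ) = Cov(Xᵢ,Xⱼ); the off-diagonal part of the true-score variance is the same as above.
True-score variance = [2²·12.4²·0.91 + 2²·11.5²·0.92 + 3²·21.6²·0.89] + 2185.45 = 4783.51 + 2185.45 = 6968.96.
Reliability = 6968.96 / 7528.53 = 0.926.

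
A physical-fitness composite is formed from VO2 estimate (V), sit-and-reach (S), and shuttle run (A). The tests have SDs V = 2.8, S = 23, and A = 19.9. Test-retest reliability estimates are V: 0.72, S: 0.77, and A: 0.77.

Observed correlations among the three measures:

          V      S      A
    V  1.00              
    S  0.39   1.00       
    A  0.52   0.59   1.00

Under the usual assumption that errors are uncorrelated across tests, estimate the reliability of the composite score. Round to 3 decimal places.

Var(V+S+A) = 2.8² + 23² + 19.9² + 2·[2.8·23·0.39 + 2.8·19.9·0.52 + 23·19.9·0.59] = 932.85 + 648.267 = 1581.12.
Under uncorrelated errors the observed covariances equal the true-score covariances, so only the own-variance terms attenuate.
True-score variance = [2.8²·0.72 + 23²·0.77 + 19.9²·0.77] + 648.267 = 717.902 + 648.267 = 1366.17.
Reliability = 1366.17 / 1581.12 = 0.864.

0.864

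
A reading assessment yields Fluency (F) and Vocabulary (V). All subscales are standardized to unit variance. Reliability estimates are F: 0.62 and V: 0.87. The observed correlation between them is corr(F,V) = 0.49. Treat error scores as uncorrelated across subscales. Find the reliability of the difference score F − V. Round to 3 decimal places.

0.500

Var(F−V) = 1 + 1 − 2·0.49 = 2 − 0.98 = 1.02.
With uncorrelated errors the cross-covariances are all true-score covariance, so they carry over unchanged; only the diagonal terms shrink to ρᵢσᵢ².
True-score variance = [0.62 + 0.87] − 0.98 = 1.49 − 0.98 = 0.51.
Reliability = 0.51 / 1.02 = 0.500.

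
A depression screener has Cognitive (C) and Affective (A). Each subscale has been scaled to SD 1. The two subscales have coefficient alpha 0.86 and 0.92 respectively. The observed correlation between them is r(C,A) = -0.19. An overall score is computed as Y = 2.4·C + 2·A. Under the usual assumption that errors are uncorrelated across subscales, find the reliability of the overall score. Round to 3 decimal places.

0.858

Var(Y) = 2.4² + 2² + 2·[4.8·(-0.19)] = 9.76 − 1.824 = 7.936.
Because errors are independent across components, Cov(Tᵢ,Tⱼ) = Cov(Xᵢ,Xⱼ); the off-diagonal part of the true-score variance is the same as above.
True-score variance = [2.4²·0.86 + 2²·0.92] − 1.824 = 8.6336 − 1.824 = 6.8096.
Reliability = 6.8096 / 7.936 = 0.858.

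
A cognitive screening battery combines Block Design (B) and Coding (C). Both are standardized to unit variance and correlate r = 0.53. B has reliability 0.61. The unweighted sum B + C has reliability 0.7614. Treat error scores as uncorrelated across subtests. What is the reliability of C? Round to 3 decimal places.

0.660

Var(B+C) = 2 + 2·0.53 = 3.060.
True-score variance = ρ_B + ρ_C + 2·0.53, so 0.7614 = (0.61 + ρ_C + 1.06) / 3.060.
ρ_C = 0.7614·3.060 − 0.61 − 1.06 = 0.660.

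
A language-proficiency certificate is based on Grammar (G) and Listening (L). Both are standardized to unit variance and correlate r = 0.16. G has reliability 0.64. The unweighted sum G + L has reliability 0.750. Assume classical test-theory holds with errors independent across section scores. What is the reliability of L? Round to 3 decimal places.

0.780

Var(G+L) = 2 + 2·0.16 = 2.320.
True-score variance = ρ_G + ρ_L + 2·0.16, so 0.750 = (0.64 + ρ_L + 0.32) / 2.320.
ρ_L = 0.750·2.320 − 0.64 − 0.32 = 0.780.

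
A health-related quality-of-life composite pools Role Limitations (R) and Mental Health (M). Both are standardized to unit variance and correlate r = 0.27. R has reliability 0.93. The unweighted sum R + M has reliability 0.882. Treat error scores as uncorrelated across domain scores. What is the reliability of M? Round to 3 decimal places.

0.770

Var(R+M) = 2 + 2·0.27 = 2.540.
True-score variance = ρ_R + ρ_M + 2·0.27, so 0.882 = (0.93 + ρ_M + 0.54) / 2.540.
ρ_M = 0.882·2.540 − 0.93 − 0.54 = 0.770.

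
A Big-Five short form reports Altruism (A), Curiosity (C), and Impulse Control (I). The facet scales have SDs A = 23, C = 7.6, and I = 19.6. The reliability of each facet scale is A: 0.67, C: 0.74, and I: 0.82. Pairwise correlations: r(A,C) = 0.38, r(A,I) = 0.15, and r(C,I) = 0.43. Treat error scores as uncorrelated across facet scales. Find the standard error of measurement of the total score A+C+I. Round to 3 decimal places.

Var(total) = 970.92 + 396.194 = 1367.11.
True-score variance = 712.184 + 396.194 = 1108.38, so reliability = 0.8107.
Error variance = 1367.11 − 1108.38 = 258.736; SEM = √258.736 = 16.085.

16.085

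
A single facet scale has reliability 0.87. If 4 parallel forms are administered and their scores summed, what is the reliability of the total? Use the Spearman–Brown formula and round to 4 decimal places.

ρ_k = kρ / (1 + (k−1)ρ) = 4·0.87 / (1 + 3·0.87) = 3.480 / 3.610 = 0.9640.

0.9640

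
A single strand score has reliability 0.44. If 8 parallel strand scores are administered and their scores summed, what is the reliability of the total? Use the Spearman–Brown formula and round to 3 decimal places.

ρ_k = kρ / (1 + (k−1)ρ) = 8·0.44 / (1 + 7·0.44) = 3.520 / 4.080 = 0.863.

0.863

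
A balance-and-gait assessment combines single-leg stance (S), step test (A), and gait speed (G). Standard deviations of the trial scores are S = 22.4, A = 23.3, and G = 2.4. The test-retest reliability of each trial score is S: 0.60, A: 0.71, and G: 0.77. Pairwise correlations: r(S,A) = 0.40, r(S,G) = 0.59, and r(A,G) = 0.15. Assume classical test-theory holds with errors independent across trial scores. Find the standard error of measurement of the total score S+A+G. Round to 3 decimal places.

Var(total) = 1050.41 + 497.749 = 1548.16.
True-score variance = 690.943 + 497.749 = 1188.69, so reliability = 0.7678.
Error variance = 1548.16 − 1188.69 = 359.467; SEM = √359.467 = 18.960.

18.960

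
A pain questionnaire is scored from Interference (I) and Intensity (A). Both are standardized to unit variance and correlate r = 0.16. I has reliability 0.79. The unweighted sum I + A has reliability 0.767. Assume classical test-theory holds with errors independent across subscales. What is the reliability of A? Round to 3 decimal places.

Var(I+A) = 2 + 2·0.16 = 2.320.
True-score variance = ρ_I + ρ_A + 2·0.16, so 0.767 = (0.79 + ρ_A + 0.32) / 2.320.
ρ_A = 0.767·2.320 − 0.79 − 0.32 = 0.669.

0.669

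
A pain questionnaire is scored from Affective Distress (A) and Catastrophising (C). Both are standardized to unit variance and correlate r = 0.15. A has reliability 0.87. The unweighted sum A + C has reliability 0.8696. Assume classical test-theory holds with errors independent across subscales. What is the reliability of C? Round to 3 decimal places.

Var(A+C) = 2 + 2·0.15 = 2.300.
True-score variance = ρ_A + ρ_C + 2·0.15, so 0.8696 = (0.87 + ρ_C + 0.30) / 2.300.
ρ_C = 0.8696·2.300 − 0.87 − 0.30 = 0.830.

0.830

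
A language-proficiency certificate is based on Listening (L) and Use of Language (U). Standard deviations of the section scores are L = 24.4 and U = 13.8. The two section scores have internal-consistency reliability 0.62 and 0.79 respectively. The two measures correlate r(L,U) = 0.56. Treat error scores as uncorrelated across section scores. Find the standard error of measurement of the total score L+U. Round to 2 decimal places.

16.32

Var(total) = 785.8 + 377.126 = 1162.93.
True-score variance = 519.571 + 377.126 = 896.697, so reliability = 0.7711.
Error variance = 1162.93 − 896.697 = 266.229; SEM = √266.229 = 16.32.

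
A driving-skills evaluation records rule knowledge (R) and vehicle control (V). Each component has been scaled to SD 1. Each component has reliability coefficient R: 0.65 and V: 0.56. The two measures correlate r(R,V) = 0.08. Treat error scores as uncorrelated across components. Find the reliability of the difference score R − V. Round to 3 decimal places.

Var(R−V) = 1 + 1 − 2·0.08 = 2 − 0.16 = 1.84.
Because errors are independent across components, Cov(Tᵢ,Tⱼ) = Cov(Xᵢ,Xⱼ); the off-diagonal part of the true-score variance is the same as above.
True-score variance = [0.65 + 0.56] − 0.16 = 1.21 − 0.16 = 1.05.
Reliability = 1.05 / 1.84 = 0.571.

0.571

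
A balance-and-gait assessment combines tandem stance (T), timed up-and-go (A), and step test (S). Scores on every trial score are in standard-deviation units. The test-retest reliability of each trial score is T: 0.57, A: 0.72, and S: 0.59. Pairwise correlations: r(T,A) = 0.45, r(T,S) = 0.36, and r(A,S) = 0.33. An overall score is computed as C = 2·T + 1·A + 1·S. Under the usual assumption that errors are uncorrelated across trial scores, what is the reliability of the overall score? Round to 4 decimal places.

0.7566

Var(C) = 2² + 1 + 1 + 2·[2·0.45 + 2·0.36 + 0.33] = 6 + 3.9 = 9.9.
With uncorrelated errors the cross-covariances are all true-score covariance, so they carry over unchanged; only the diagonal terms shrink to ρᵢσᵢ².
True-score variance = [2²·0.57 + 0.72 + 0.59] + 3.9 = 3.59 + 3.9 = 7.49.
Reliability = 7.49 / 9.9 = 0.7566.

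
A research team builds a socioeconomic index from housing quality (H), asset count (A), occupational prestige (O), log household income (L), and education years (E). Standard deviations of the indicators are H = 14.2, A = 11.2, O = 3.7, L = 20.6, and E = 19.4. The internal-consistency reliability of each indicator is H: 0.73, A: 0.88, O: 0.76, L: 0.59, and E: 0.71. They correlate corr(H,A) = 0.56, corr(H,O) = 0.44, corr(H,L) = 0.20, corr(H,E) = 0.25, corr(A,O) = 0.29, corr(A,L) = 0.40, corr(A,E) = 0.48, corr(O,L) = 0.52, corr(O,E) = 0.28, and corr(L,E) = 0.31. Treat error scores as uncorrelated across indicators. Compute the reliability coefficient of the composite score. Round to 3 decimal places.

0.852

Var(H+A+O+L+E) = 14.2² + 11.2² + 3.7² + 20.6² + 19.4² + 2·[14.2·11.2·0.56 + 14.2·3.7·0.44 + 14.2·20.6·0.20 + 14.2·19.4·0.25 + 11.2·3.7·0.29 + 11.2·20.6·0.40 + 11.2·19.4·0.48 + 3.7·20.6·0.52 + 3.7·19.4·0.28 + 20.6·19.4·0.31] = 1141.49 + 1263.55 = 2405.04.
With uncorrelated errors the cross-covariances are all true-score covariance, so they carry over unchanged; only the diagonal terms shrink to ρᵢσᵢ².
True-score variance = [14.2²·0.73 + 11.2²·0.88 + 3.7²·0.76 + 20.6²·0.59 + 19.4²·0.71] + 1263.55 = 785.577 + 1263.55 = 2049.13.
Reliability = 2049.13 / 2405.04 = 0.852.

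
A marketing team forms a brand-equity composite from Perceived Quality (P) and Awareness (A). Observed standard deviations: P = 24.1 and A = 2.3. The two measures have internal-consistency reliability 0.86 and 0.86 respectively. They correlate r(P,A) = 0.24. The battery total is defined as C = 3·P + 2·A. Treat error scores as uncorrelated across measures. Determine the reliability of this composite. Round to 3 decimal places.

Var(C) = 3²·24.1² + 2²·2.3² + 2·[6·24.1·2.3·0.24] = 5248.45 + 159.638 = 5408.09.
With uncorrelated errors the cross-covariances are all true-score covariance, so they carry over unchanged; only the diagonal terms shrink to ρᵢσᵢ².
True-score variance = [3²·24.1²·0.86 + 2²·2.3²·0.86] + 159.638 = 4513.67 + 159.638 = 4673.31.
Reliability = 4673.31 / 5408.09 = 0.864.

0.864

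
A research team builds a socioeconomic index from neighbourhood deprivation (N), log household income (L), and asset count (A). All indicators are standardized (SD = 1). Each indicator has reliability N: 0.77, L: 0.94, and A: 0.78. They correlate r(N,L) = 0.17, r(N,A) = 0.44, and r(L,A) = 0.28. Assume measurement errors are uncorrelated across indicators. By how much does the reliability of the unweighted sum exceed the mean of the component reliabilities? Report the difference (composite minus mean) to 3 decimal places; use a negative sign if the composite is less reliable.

Var(sum) = 3 + 1.78 = 4.78; true-score variance = 2.49 + 1.78 = 4.27; composite reliability = 0.8933.
Mean component reliability = 0.8300.
Difference = 0.8933 − 0.8300 = 0.063.

0.063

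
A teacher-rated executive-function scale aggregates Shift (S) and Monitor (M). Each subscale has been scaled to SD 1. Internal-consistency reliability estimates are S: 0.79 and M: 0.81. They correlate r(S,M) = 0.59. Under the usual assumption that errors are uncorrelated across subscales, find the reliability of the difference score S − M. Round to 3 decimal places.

0.512

Var(S−M) = 1 + 1 − 2·0.59 = 2 − 1.18 = 0.82.
With uncorrelated errors the cross-covariances are all true-score covariance, so they carry over unchanged; only the diagonal terms shrink to ρᵢσᵢ².
True-score variance = [0.79 + 0.81] − 1.18 = 1.6 − 1.18 = 0.42.
Reliability = 0.42 / 0.82 = 0.512.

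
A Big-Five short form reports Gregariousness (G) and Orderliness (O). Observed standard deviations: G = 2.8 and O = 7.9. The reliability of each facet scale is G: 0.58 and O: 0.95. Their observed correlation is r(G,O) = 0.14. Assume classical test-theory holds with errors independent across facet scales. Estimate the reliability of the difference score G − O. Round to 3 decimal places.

Var(G−O) = 2.8² + 7.9² − 2·2.8·7.9·0.14 = 70.25 − 6.1936 = 64.0564.
With uncorrelated errors the cross-covariances are all true-score covariance, so they carry over unchanged; only the diagonal terms shrink to ρᵢσᵢ².
True-score variance = [2.8²·0.58 + 7.9²·0.95] − 6.1936 = 63.8367 − 6.1936 = 57.6431.
Reliability = 57.6431 / 64.0564 = 0.900.

0.900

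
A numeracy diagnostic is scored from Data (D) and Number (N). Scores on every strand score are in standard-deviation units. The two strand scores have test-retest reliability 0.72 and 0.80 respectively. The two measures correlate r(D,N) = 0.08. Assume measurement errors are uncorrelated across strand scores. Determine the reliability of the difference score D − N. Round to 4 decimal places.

Var(D−N) = 1 + 1 − 2·0.08 = 2 − 0.16 = 1.84.
Because errors are independent across components, Cov(Tᵢ,Tⱼ) = Cov(Xᵢ,Xⱼ); the off-diagonal part of the true-score variance is the same as above.
True-score variance = [0.72 + 0.80] − 0.16 = 1.52 − 0.16 = 1.36.
Reliability = 1.36 / 1.84 = 0.7391.

0.7391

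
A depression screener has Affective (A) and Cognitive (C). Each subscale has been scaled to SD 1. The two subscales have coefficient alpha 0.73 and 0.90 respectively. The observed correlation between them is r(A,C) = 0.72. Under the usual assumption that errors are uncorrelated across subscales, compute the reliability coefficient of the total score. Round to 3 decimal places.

0.892

Var(A+C) = 2 + 2·[0.72] = 2 + 1.44 = 3.44.
Because errors are independent across components, Cov(Tᵢ,Tⱼ) = Cov(Xᵢ,Xⱼ); the off-diagonal part of the true-score variance is the same as above.
True-score variance = [0.73 + 0.90] + 1.44 = 1.63 + 1.44 = 3.07.
Reliability = 3.07 / 3.44 = 0.892.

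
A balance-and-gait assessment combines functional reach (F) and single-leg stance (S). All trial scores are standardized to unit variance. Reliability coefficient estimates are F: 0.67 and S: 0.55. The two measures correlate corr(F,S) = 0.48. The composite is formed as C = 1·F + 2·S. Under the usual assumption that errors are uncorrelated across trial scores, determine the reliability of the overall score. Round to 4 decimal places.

0.6922

Var(C) = 1 + 2² + 2·[2·0.48] = 5 + 1.92 = 6.92.
Because errors are independent across components, Cov(Tᵢ,Tⱼ) = Cov(Xᵢ,Xⱼ); the off-diagonal part of the true-score variance is the same as above.
True-score variance = [0.67 + 2²·0.55] + 1.92 = 2.87 + 1.92 = 4.79.
Reliability = 4.79 / 6.92 = 0.6922.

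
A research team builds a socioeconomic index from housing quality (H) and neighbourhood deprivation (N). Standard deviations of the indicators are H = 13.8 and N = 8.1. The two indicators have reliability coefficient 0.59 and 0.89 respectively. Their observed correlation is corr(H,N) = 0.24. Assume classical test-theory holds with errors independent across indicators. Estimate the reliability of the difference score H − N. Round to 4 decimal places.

0.5786

Var(H−N) = 13.8² + 8.1² − 2·13.8·8.1·0.24 = 256.05 − 53.6544 = 202.396.
Because errors are independent across components, Cov(Tᵢ,Tⱼ) = Cov(Xᵢ,Xⱼ); the off-diagonal part of the true-score variance is the same as above.
True-score variance = [13.8²·0.59 + 8.1²·0.89] − 53.6544 = 170.752 − 53.6544 = 117.098.
Reliability = 117.098 / 202.396 = 0.5786.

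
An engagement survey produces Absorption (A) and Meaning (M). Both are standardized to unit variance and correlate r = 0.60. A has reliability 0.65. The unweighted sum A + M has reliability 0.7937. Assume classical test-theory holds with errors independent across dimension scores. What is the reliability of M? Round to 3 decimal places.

Var(A+M) = 2 + 2·0.60 = 3.200.
True-score variance = ρ_A + ρ_M + 2·0.60, so 0.7937 = (0.65 + ρ_M + 1.20) / 3.200.
ρ_M = 0.7937·3.200 − 0.65 − 1.20 = 0.690.

0.690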